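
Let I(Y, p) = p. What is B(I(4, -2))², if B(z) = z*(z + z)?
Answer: 64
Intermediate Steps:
B(z) = 2*z² (B(z) = z*(2*z) = 2*z²)
B(I(4, -2))² = (2*(-2)²)² = (2*4)² = 8² = 64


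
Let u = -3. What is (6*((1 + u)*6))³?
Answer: -373248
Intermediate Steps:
(6*((1 + u)*6))³ = (6*((1 - 3)*6))³ = (6*(-2*6))³ = (6*(-12))³ = (-72)³ = -373248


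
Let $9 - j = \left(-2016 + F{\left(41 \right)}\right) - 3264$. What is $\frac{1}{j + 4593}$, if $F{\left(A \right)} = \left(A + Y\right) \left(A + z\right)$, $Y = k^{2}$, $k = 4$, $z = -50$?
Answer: $\frac{1}{10395} \approx 9.62 \cdot 10^{-5}$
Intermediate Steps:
$Y = 16$ ($Y = 4^{2} = 16$)
$F{\left(A \right)} = \left(-50 + A\right) \left(16 + A\right)$ ($F{\left(A \right)} = \left(A + 16\right) \left(A - 50\right) = \left(16 + A\right) \left(-50 + A\right) = \left(-50 + A\right) \left(16 + A\right)$)
$j = 5802$ ($j = 9 - \left(\left(-2016 - \left(2194 - 1681\right)\right) - 3264\right) = 9 - \left(\left(-2016 - 513\right) - 3264\right) = 9 - \left(-2529 - 3264\right) = 9 - -5793 = 9 + 5793 = 5802$)
$\frac{1}{j + 4593} = \frac{1}{5802 + 4593} = \frac{1}{10395}$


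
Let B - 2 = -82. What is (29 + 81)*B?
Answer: -8800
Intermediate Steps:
B = -80 (B = 2 - 82 = -80)
(29 + 81)*B = (29 + 81)*(-80) = 110*(-80) = -8800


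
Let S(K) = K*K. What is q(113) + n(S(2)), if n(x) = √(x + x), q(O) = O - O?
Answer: 2*√2 ≈ 2.8284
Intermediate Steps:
q(O) = 0
S(K) = K²
n(x) = √2*√x (n(x) = √(2*x) = √2*√x)
q(113) + n(S(2)) = 0 + √2*√(2²) = 0 + √2*√4 = 0 + √2*2 = 0 + 2*√2 = 2*√2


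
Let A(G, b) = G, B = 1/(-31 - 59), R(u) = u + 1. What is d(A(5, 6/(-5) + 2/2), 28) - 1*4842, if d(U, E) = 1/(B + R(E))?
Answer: -12632688/2609 ≈ -4842.0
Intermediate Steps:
R(u) = 1 + u
B = -1/90 (B = 1/(-90) = -1/90 ≈ -0.011111)
d(U, E) = 1/(89/90 + E) (d(U, E) = 1/(-1/90 + (1 + E)) = 1/(89/90 + E))
d(A(5, 6/(-5) + 2/2), 28) - 1*4842 = 90/(89 + 90*28) - 1*4842 = 90/(89 + 2520) - 4842 = 90/2609 - 4842 = -12632688/2609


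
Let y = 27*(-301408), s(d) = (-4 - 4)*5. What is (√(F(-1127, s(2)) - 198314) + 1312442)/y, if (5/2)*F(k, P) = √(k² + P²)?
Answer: -656221/4069008 - I*√(4957850 - 10*√1271729)/40690080 ≈ -0.16127 - 5.4659e-5*I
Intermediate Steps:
s(d) = -40 (s(d) = -8*5 = -40)
F(k, P) = 2*√(P² + k²)/5 (F(k, P) = 2*√(k² + P²)/5 = 2*√(P² + k²)/5)
y = -8138016
(√(F(-1127, s(2)) - 198314) + 1312442)/y = (√(2*√((-40)² + (-1127)²)/5 - 198314) + 1312442)/(-8138016) = (√(2*√(1600 + 1270129)/5 - 198314) + 1312442)*(-1/8138016) = (√(2*√1271729/5 - 198314) + 1312442)*(-1/8138016) = (√(-198314 + 2*√1271729/5) + 1312442)*(-1/8138016) = (1312442 + √(-198314 + 2*√1271729/5))*(-1/8138016) = -656221/4069008 - √(-198314 + 2*√1271729/5)/8138016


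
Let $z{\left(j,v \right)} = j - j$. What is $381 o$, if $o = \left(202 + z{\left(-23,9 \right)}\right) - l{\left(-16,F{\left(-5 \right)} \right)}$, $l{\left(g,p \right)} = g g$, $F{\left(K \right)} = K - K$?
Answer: $-20574$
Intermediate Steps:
$z{\left(j,v \right)} = 0$
$F{\left(K \right)} = 0$
$l{\left(g,p \right)} = g^{2}$
$o = -54$ ($o = \left(202 + 0\right) - \left(-16\right)^{2} = 202 - 256 = -54$)
$381 o = 381 \left(-54\right) = -20574$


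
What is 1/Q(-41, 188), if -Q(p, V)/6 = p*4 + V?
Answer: -1/144 ≈ -0.0069444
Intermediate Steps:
Q(p, V) = -24*p - 6*V (Q(p, V) = -6*(p*4 + V) = -6*(4*p + V) = -6*(V + 4*p) = -24*p - 6*V)
1/Q(-41, 188) = 1/(-24*(-41) - 6*188) = 1/(984 - 1128) = 1/(-144) = -1/144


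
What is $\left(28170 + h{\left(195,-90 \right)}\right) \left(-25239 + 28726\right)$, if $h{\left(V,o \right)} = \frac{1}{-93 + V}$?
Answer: $\frac{10019340067}{102} \approx 9.8229 \cdot 10^{7}$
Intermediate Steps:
$\left(28170 + h{\left(195,-90 \right)}\right) \left(-25239 + 28726\right) = \left(28170 + \frac{1}{-93 + 195}\right) \left(-25239 + 28726\right) = \left(28170 + \frac{1}{102}\right) 3487 = \frac{2873341}{102} \cdot 3487 = \frac{10019340067}{102}$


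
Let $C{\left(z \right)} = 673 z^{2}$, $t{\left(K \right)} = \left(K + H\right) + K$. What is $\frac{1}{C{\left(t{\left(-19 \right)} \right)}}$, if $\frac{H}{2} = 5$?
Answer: $\frac{1}{527632} \approx 1.8953 \cdot 10^{-6}$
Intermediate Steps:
$H = 10$ ($H = 2 \cdot 5 = 10$)
$t{\left(K \right)} = 10 + 2 K$ ($t{\left(K \right)} = \left(K + 10\right) + K = \left(10 + K\right) + K = 10 + 2 K$)
$\frac{1}{C{\left(t{\left(-19 \right)} \right)}} = \frac{1}{673 \left(10 + 2 \left(-19\right)\right)^{2}} = \frac{1}{673 \left(10 - 38\right)^{2}} = \frac{1}{673 \left(-28\right)^{2}} = \frac{1}{673 \cdot 784} = \frac{1}{527632}$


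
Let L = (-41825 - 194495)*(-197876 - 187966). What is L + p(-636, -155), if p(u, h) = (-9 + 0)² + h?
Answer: 91182181366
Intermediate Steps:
p(u, h) = 81 + h (p(u, h) = (-9)² + h = 81 + h)
L = 91182181440 (L = -236320*(-385842) = 91182181440)
L + p(-636, -155) = 91182181440 + (81 - 155) = 91182181440 - 74 = 91182181366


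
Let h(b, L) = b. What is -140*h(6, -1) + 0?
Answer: -840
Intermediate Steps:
-140*h(6, -1) + 0 = -140*6 + 0 = -840 + 0 = -840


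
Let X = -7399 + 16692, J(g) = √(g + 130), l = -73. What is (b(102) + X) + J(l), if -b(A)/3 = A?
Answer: 8987 + √57 ≈ 8994.5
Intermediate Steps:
J(g) = √(130 + g)
X = 9293
b(A) = -3*A
(b(102) + X) + J(l) = (-3*102 + 9293) + √(130 - 73) = (-306 + 9293) + √57 = 8987 + √57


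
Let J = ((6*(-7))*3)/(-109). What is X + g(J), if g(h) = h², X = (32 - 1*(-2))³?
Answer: 466986700/11881 ≈ 39305.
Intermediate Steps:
J = 126/109 (J = -42*3*(-1/109) = -126*(-1/109) = 126/109 ≈ 1.1560)
X = 39304 (X = (32 + 2)³ = 34³ = 39304)
X + g(J) = 39304 + (126/109)² = 39304 + 15876/11881 = 466986700/11881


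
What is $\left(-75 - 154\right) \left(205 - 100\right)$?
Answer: $-24045$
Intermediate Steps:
$\left(-75 - 154\right) \left(205 - 100\right) = \left(-229\right) 105 = -24045$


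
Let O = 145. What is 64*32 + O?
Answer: 2193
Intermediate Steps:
64*32 + O = 64*32 + 145 = 2048 + 145 = 2193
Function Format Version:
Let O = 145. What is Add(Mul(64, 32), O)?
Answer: 2193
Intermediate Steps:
Add(Mul(64, 32), O) = Add(Mul(64, 32), 145) = Add(2048, 145) = 2193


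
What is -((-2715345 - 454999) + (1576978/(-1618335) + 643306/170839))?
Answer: 876519239448953392/276474733065 ≈ 3.1703e+6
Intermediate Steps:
-((-2715345 - 454999) + (1576978/(-1618335) + 643306/170839)) = -(-3170344 + (1576978*(-1/1618335) + 643306*(1/170839))) = -(-3170344 + (-1576978/1618335 + 643306/170839)) = -(-3170344 + 771675270968/276474733065) = -1*(-876519239448953392/276474733065) = 876519239448953392/276474733065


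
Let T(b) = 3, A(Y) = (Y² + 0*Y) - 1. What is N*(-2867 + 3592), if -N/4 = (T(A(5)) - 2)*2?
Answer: -5800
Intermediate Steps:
A(Y) = -1 + Y² (A(Y) = (Y² + 0) - 1 = Y² - 1 = -1 + Y²)
N = -8 (N = -4*(3 - 2)*2 = -4*2 = -8)
N*(-2867 + 3592) = -8*(-2867 + 3592) = -8*725 = -5800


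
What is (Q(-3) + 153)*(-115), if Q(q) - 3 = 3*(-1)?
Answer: -17595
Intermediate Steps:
Q(q) = 0 (Q(q) = 3 + 3*(-1) = 3 - 3 = 0)
(Q(-3) + 153)*(-115) = (0 + 153)*(-115) = 153*(-115) = -17595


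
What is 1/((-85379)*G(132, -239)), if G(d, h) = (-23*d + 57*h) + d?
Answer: 1/1411058733 ≈ 7.0869e-10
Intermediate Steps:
G(d, h) = -22*d + 57*h
1/((-85379)*G(132, -239)) = 1/((-85379)*(-22*132 + 57*(-239))) = -1/(85379*(-2904 - 13623)) = -1/85379/(-16527) = -1/85379*(-1/16527) = 1/1411058733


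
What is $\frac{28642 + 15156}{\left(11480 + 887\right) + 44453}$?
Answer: $\frac{21899}{28410} \approx 0.77082$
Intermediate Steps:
$\frac{28642 + 15156}{\left(11480 + 887\right) + 44453} = \frac{43798}{12367 + 44453} = \frac{43798}{56820} = 43798 \cdot \frac{1}{56820} = \frac{21899}{28410}$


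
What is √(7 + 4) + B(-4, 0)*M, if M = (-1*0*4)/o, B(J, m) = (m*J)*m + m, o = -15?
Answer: √11 ≈ 3.3166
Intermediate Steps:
B(J, m) = m + J*m² (B(J, m) = (J*m)*m + m = J*m² + m = m + J*m²)
M = 0 (M = (-1*0*4)/(-15) = (0*4)*(-1/15) = 0*(-1/15) = 0)
√(7 + 4) + B(-4, 0)*M = √(7 + 4) + (0*(1 - 4*0))*0 = √11 + (0*(1 + 0))*0 = √11 + (0*1)*0 = √11 + 0*0 = √11 + 0 = √11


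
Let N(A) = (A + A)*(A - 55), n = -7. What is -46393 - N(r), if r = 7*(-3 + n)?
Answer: -63893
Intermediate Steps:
r = -70 (r = 7*(-3 - 7) = 7*(-10) = -70)
N(A) = 2*A*(-55 + A) (N(A) = (2*A)*(-55 + A) = 2*A*(-55 + A))
-46393 - N(r) = -46393 - 2*(-70)*(-55 - 70) = -46393 - 2*(-70)*(-125) = -46393 - 1*17500 = -46393 - 17500 = -63893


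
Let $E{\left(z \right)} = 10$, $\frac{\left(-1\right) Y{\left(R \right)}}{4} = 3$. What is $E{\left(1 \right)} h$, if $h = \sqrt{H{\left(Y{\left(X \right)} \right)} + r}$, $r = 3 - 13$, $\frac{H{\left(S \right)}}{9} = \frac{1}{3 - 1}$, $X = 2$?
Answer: $5 i \sqrt{22} \approx 23.452 i$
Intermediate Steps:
$Y{\left(R \right)} = -12$ ($Y{\left(R \right)} = \left(-4\right) 3 = -12$)
$H{\left(S \right)} = \frac{9}{2}$ ($H{\left(S \right)} = \frac{9}{3 - 1} = \frac{9}{2}$)
$r = -10$ ($r = 3 - 13 = -10$)
$h = \frac{i \sqrt{22}}{2}$ ($h = \sqrt{\frac{9}{2} - 10} = \sqrt{- \frac{11}{2}} = \frac{i \sqrt{22}}{2} \approx 2.3452 i$)
$E{\left(1 \right)} h = 10 \frac{i \sqrt{22}}{2} = 5 i \sqrt{22}$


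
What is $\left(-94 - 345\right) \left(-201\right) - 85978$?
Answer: $2261$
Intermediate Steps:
$\left(-94 - 345\right) \left(-201\right) - 85978 = \left(-439\right) \left(-201\right) - 85978 = 88239 - 85978 = 2261$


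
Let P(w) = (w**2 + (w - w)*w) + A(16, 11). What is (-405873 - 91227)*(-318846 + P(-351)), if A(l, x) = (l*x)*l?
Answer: 95855295900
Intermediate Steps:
A(l, x) = x*l**2
P(w) = 2816 + w**2 (P(w) = (w**2 + (w - w)*w) + 11*16**2 = (w**2 + 0*w) + 11*256 = (w**2 + 0) + 2816 = w**2 + 2816 = 2816 + w**2)
(-405873 - 91227)*(-318846 + P(-351)) = (-405873 - 91227)*(-318846 + (2816 + (-351)**2)) = -497100*(-318846 + (2816 + 123201)) = -497100*(-318846 + 126017) = -497100*(-192829) = 95855295900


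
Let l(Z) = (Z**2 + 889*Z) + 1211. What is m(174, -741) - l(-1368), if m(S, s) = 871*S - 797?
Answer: -505726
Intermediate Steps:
l(Z) = 1211 + Z**2 + 889*Z
m(S, s) = -797 + 871*S
m(174, -741) - l(-1368) = (-797 + 871*174) - (1211 + (-1368)**2 + 889*(-1368)) = (-797 + 151554) - (1211 + 1871424 - 1216152) = 150757 - 1*656483 = 150757 - 656483 = -505726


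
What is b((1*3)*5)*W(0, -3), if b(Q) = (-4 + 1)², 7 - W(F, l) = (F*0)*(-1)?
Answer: 63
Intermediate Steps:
W(F, l) = 7 (W(F, l) = 7 - F*0*(-1) = 7 - 0*(-1) = 7 - 1*0 = 7 + 0 = 7)
b(Q) = 9 (b(Q) = (-3)² = 9)
b((1*3)*5)*W(0, -3) = 9*7 = 63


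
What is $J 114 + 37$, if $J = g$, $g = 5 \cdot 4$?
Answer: $2317$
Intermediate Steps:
$g = 20$
$J = 20$
$J 114 + 37 = 20 \cdot 114 + 37 = 2280 + 37 = 2317$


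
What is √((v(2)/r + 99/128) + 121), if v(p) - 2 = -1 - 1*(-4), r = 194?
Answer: √293378246/1552 ≈ 11.036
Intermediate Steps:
v(p) = 5 (v(p) = 2 + (-1 - 1*(-4)) = 2 + (-1 + 4) = 2 + 3 = 5)
√((v(2)/r + 99/128) + 121) = √((5/194 + 99/128) + 121) = √(9923/12416 + 121) = √(1512259/12416) = √293378246/1552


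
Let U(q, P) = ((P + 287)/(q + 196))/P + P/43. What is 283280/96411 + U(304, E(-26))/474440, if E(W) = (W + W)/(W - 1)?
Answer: 1352326727031179657/460248304960080000 ≈ 2.9383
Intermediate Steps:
E(W) = 2*W/(-1 + W) (E(W) = (2*W)/(-1 + W) = 2*W/(-1 + W))
U(q, P) = P/43 + (287 + P)/(P*(196 + q)) (U(q, P) = ((287 + P)/(196 + q))/P + P*(1/43) = ((287 + P)/(196 + q))/P + P/43 = (287 + P)/(P*(196 + q)) + P/43 = P/43 + (287 + P)/(P*(196 + q)))
283280/96411 + U(304, E(-26))/474440 = 283280/96411 + ((12341 + 43*(2*(-26)/(-1 - 26)) + 196*(2*(-26)/(-1 - 26))**2 + 304*(2*(-26)/(-1 - 26))**2)/(43*((2*(-26)/(-1 - 26)))*(196 + 304)))/474440 = 283280*(1/96411) + ((1/43)*(12341 + 43*(2*(-26)/(-27)) + 196*(2*(-26)/(-27))**2 + 304*(2*(-26)/(-27))**2)/((2*(-26)/(-27))*500))*(1/474440) = 283280/96411 + ((1/43)*(1/500)*(12341 + 43*(2*(-26)*(-1/27)) + 196*(2*(-26)*(-1/27))**2 + 304*(2*(-26)*(-1/27))**2)/(2*(-26)*(-1/27)))*(1/474440) = 283280/96411 + ((1/43)*(1/500)*(12341 + 43*(52/27) + 196*(52/27)**2 + 304*(52/27)**2)/(52/27))*(1/474440) = 283280/96411 + ((1/43)*(27/52)*(1/500)*(12341 + 2236/27 + 196*(2704/729) + 304*(2704/729)))*(1/474440) = 283280/96411 + ((1/43)*(27/52)*(1/500)*(12341 + 2236/27 + 529984/729 + 822016/729))*(1/474440) = 283280/96411 + ((1/43)*(27/52)*(1/500)*(10408961/729))*(1/474440) = 283280/96411 + (10408961/30186000)*(1/474440) = 283280/96411 + 10408961/14321445840000 = 1352326727031179657/460248304960080000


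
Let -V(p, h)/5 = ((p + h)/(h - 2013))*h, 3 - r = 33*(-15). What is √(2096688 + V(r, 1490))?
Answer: 2*√145312728938/523 ≈ 1457.7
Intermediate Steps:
r = 498 (r = 3 - 33*(-15) = 3 - 1*(-495) = 3 + 495 = 498)
V(p, h) = -5*h*(h + p)/(-2013 + h) (V(p, h) = -5*(p + h)/(h - 2013)*h = -5*(h + p)/(-2013 + h)*h = -5*h*(h + p)/(-2013 + h))
√(2096688 + V(r, 1490)) = √(2096688 - 5*1490*(1490 + 498)/(-2013 + 1490)) = √(2096688 - 5*1490*1988/(-523)) = √(2096688 - 5*1490*(-1/523)*1988) = √(2096688 + 14810600/523) = √(1111378424/523) = 2*√145312728938/523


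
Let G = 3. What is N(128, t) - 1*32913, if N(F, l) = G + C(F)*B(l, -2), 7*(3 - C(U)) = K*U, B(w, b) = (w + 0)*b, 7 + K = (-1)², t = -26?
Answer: -189342/7 ≈ -27049.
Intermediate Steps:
K = -6 (K = -7 + (-1)² = -7 + 1 = -6)
B(w, b) = b*w (B(w, b) = w*b = b*w)
C(U) = 3 + 6*U/7 (C(U) = 3 - (-6)*U/7 = 3 + 6*U/7)
N(F, l) = 3 - 2*l*(3 + 6*F/7) (N(F, l) = 3 + (3 + 6*F/7)*(-2*l) = 3 - 2*l*(3 + 6*F/7))
N(128, t) - 1*32913 = (3 - 6/7*(-26)*(7 + 2*128)) - 1*32913 = (3 - 6/7*(-26)*(7 + 256)) - 32913 = (3 - 6/7*(-26)*263) - 32913 = (3 + 41028/7) - 32913 = 41049/7 - 32913 = -189342/7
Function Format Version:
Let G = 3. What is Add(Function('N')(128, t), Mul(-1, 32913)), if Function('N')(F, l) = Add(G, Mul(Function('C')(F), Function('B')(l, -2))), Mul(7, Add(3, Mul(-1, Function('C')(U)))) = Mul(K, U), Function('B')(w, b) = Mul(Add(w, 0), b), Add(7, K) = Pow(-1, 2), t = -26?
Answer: Rational(-189342, 7) ≈ -27049.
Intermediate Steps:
K = -6 (K = Add(-7, Pow(-1, 2)) = Add(-7, 1) = -6)
Function('B')(w, b) = Mul(b, w) (Function('B')(w, b) = Mul(w, b) = Mul(b, w))
Function('C')(U) = Add(3, Mul(Rational(6, 7), U)) (Function('C')(U) = Add(3, Mul(Rational(-1, 7), Mul(-6, U))) = Add(3, Mul(Rational(6, 7), U)))
Function('N')(F, l) = Add(3, Mul(-2, l, Add(3, Mul(Rational(6, 7), F)))) (Function('N')(F, l) = Add(3, Mul(Add(3, Mul(Rational(6, 7), F)), Mul(-2, l))) = Add(3, Mul(-2, l, Add(3, Mul(Rational(6, 7), F)))))
Add(Function('N')(128, t), Mul(-1, 32913)) = Add(Add(3, Mul(Rational(-6, 7), -26, Add(7, Mul(2, 128)))), Mul(-1, 32913)) = Add(Add(3, Mul(Rational(-6, 7), -26, Add(7, 256))), -32913) = Add(Add(3, Mul(Rational(-6, 7), -26, 263)), -32913) = Add(Add(3, Rational(41028, 7)), -32913) = Add(Rational(41049, 7), -32913) = Rational(-189342, 7)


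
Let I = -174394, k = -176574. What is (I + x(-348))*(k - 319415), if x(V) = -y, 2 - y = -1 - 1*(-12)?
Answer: 86493041765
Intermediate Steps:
y = -9 (y = 2 - (-1 - 1*(-12)) = 2 - (-1 + 12) = 2 - 1*11 = 2 - 11 = -9)
x(V) = 9 (x(V) = -1*(-9) = 9)
(I + x(-348))*(k - 319415) = (-174394 + 9)*(-176574 - 319415) = -174385*(-495989) = 86493041765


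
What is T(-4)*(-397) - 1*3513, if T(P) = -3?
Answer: -2322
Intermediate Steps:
T(-4)*(-397) - 1*3513 = -3*(-397) - 1*3513 = 1191 - 3513 = -2322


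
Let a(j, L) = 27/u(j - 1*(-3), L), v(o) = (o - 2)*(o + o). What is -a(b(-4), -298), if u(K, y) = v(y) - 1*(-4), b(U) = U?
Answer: -27/178804 ≈ -0.00015100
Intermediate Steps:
v(o) = 2*o*(-2 + o) (v(o) = (-2 + o)*(2*o) = 2*o*(-2 + o))
u(K, y) = 4 + 2*y*(-2 + y) (u(K, y) = 2*y*(-2 + y) - 1*(-4) = 2*y*(-2 + y) + 4 = 4 + 2*y*(-2 + y))
a(j, L) = 27/(4 + 2*L*(-2 + L))
-a(b(-4), -298) = -27/(2*(2 - 298*(-2 - 298))) = -27/(2*(2 - 298*(-300))) = -27/(2*(2 + 89400)) = -27/(2*89402) = -1*27/178804 = -27/178804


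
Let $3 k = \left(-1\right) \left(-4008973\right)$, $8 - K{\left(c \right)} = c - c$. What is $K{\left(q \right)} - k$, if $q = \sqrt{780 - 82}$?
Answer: $- \frac{4008949}{3} \approx -1.3363 \cdot 10^{6}$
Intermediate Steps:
$q = \sqrt{698} \approx 26.42$
$K{\left(c \right)} = 8$ ($K{\left(c \right)} = 8 - \left(c - c\right) = 8 - 0 = 8 + 0 = 8$)
$k = \frac{4008973}{3}$ ($k = \frac{\left(-1\right) \left(-4008973\right)}{3} = \frac{1}{3} \cdot 4008973 = \frac{4008973}{3} \approx 1.3363 \cdot 10^{6}$)
$K{\left(q \right)} - k = 8 - \frac{4008973}{3} = - \frac{4008949}{3}$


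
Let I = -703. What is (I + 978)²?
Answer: 75625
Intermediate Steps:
(I + 978)² = (-703 + 978)² = 275² = 75625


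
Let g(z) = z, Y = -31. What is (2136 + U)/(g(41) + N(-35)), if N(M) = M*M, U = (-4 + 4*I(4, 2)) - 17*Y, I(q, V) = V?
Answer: 889/422 ≈ 2.1066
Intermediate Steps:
U = 531 (U = (-4 + 4*2) - 17*(-31) = (-4 + 8) + 527 = 4 + 527 = 531)
N(M) = M²
(2136 + U)/(g(41) + N(-35)) = (2136 + 531)/(41 + (-35)²) = 2667/(41 + 1225) = 2667/1266 = 2667*(1/1266) = 889/422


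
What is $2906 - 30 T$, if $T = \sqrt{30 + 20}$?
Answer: $2906 - 150 \sqrt{2} \approx 2693.9$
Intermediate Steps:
$T = 5 \sqrt{2}$ ($T = \sqrt{50} = 5 \sqrt{2} \approx 7.0711$)
$2906 - 30 T = 2906 - 30 \cdot 5 \sqrt{2} = 2906 - 150 \sqrt{2}$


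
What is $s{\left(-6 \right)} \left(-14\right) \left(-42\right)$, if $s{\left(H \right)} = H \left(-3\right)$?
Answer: $10584$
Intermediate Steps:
$s{\left(H \right)} = - 3 H$
$s{\left(-6 \right)} \left(-14\right) \left(-42\right) = \left(-3\right) \left(-6\right) \left(-14\right) \left(-42\right) = 18 \left(-14\right) \left(-42\right) = \left(-252\right) \left(-42\right) = 10584$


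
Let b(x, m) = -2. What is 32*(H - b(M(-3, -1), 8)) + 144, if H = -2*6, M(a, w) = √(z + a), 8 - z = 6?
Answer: -176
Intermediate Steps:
z = 2 (z = 8 - 1*6 = 8 - 6 = 2)
M(a, w) = √(2 + a)
H = -12
32*(H - b(M(-3, -1), 8)) + 144 = 32*(-12 - 1*(-2)) + 144 = 32*(-12 + 2) + 144 = 32*(-10) + 144 = -320 + 144 = -176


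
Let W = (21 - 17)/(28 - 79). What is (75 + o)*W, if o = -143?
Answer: 16/3 ≈ 5.3333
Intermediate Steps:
W = -4/51 (W = 4/(-51) = 4*(-1/51) = -4/51 ≈ -0.078431)
(75 + o)*W = (75 - 143)*(-4/51) = -68*(-4/51) = 16/3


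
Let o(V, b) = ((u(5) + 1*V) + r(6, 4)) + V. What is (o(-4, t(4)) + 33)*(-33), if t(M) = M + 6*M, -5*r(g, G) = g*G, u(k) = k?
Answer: -4158/5 ≈ -831.60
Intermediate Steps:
r(g, G) = -G*g/5 (r(g, G) = -g*G/5 = -G*g/5)
t(M) = 7*M
o(V, b) = ⅕ + 2*V (o(V, b) = ((5 + 1*V) - ⅕*4*6) + V = ((5 + V) - 24/5) + V = (⅕ + V) + V = ⅕ + 2*V)
(o(-4, t(4)) + 33)*(-33) = ((⅕ + 2*(-4)) + 33)*(-33) = ((⅕ - 8) + 33)*(-33) = (-39/5 + 33)*(-33) = (126/5)*(-33) = -4158/5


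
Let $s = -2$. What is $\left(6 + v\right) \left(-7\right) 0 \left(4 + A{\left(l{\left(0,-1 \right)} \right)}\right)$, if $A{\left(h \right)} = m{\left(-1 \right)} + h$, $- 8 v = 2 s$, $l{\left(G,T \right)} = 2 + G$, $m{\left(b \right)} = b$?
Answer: $0$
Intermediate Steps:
$v = \frac{1}{2}$ ($v = - \frac{2 \left(-2\right)}{8} = \left(- \frac{1}{8}\right) \left(-4\right) = \frac{1}{2} \approx 0.5$)
$A{\left(h \right)} = -1 + h$
$\left(6 + v\right) \left(-7\right) 0 \left(4 + A{\left(l{\left(0,-1 \right)} \right)}\right) = \left(6 + \frac{1}{2}\right) \left(-7\right) 0 \left(4 + \left(-1 + \left(2 + 0\right)\right)\right) = \frac{13}{2} \left(-7\right) 0 \left(4 + \left(-1 + 2\right)\right) = - \frac{91 \cdot 0 \left(4 + 1\right)}{2} = - \frac{91 \cdot 0 \cdot 5}{2} = \left(- \frac{91}{2}\right) 0 = 0$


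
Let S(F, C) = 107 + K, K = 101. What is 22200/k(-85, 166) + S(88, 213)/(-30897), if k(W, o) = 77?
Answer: 685897384/2379069 ≈ 288.30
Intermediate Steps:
S(F, C) = 208 (S(F, C) = 107 + 101 = 208)
22200/k(-85, 166) + S(88, 213)/(-30897) = 22200/77 + 208/(-30897) = 22200*(1/77) + 208*(-1/30897) = 22200/77 - 208/30897 = 685897384/2379069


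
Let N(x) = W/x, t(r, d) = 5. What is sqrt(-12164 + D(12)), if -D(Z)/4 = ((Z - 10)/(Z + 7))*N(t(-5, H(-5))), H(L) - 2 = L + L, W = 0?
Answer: 2*I*sqrt(3041) ≈ 110.29*I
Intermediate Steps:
H(L) = 2 + 2*L (H(L) = 2 + (L + L) = 2 + 2*L)
N(x) = 0 (N(x) = 0/x = 0)
D(Z) = 0 (D(Z) = -4*(Z - 10)/(Z + 7)*0 = -4*(-10 + Z)/(7 + Z)*0 = -4*0 = 0)
sqrt(-12164 + D(12)) = sqrt(-12164 + 0) = sqrt(-12164) = 2*I*sqrt(3041)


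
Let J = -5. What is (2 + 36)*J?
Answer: -190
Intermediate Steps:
(2 + 36)*J = (2 + 36)*(-5) = 38*(-5) = -190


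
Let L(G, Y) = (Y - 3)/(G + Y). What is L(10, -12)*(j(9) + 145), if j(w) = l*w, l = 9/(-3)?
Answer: 885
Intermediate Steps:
L(G, Y) = (-3 + Y)/(G + Y)
l = -3 (l = 9*(-⅓) = -3)
j(w) = -3*w
L(10, -12)*(j(9) + 145) = ((-3 - 12)/(10 - 12))*(-3*9 + 145) = (-15/(-2))*(-27 + 145) = -½*(-15)*118 = (15/2)*118 = 885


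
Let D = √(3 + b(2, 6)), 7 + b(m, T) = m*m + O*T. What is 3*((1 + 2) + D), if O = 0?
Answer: 9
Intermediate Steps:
b(m, T) = -7 + m² (b(m, T) = -7 + (m*m + 0*T) = -7 + (m² + 0) = -7 + m²)
D = 0 (D = √(3 + (-7 + 2²)) = √(3 + (-7 + 4)) = √(3 - 3) = √0 = 0)
3*((1 + 2) + D) = 3*((1 + 2) + 0) = 3*(3 + 0) = 3*3 = 9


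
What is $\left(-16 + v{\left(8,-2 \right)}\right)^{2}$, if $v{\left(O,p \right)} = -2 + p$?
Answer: $400$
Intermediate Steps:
$\left(-16 + v{\left(8,-2 \right)}\right)^{2} = \left(-16 - 4\right)^{2} = \left(-20\right)^{2} = 400$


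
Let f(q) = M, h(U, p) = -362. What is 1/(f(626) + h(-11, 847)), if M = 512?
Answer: 1/150 ≈ 0.0066667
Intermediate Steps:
f(q) = 512
1/(f(626) + h(-11, 847)) = 1/(512 - 362) = 1/150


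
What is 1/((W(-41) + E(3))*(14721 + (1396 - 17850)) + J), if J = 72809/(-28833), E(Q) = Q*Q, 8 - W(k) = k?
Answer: -28833/2898192971 ≈ -9.9486e-6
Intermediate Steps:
W(k) = 8 - k
E(Q) = Q²
J = -72809/28833 (J = 72809*(-1/28833) = -72809/28833 ≈ -2.5252)
1/((W(-41) + E(3))*(14721 + (1396 - 17850)) + J) = 1/(((8 - 1*(-41)) + 3²)*(14721 + (1396 - 17850)) - 72809/28833) = 1/(((8 + 41) + 9)*(14721 - 16454) - 72809/28833) = 1/((49 + 9)*(-1733) - 72809/28833) = 1/(58*(-1733) - 72809/28833) = 1/(-100514 - 72809/28833) = 1/(-2898192971/28833) = -28833/2898192971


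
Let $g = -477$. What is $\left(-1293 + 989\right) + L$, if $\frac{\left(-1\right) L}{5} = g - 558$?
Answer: $4871$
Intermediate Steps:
$L = 5175$ ($L = - 5 \left(-477 - 558\right) = \left(-5\right) \left(-1035\right) = 5175$)
$\left(-1293 + 989\right) + L = \left(-1293 + 989\right) + 5175 = -304 + 5175 = 4871$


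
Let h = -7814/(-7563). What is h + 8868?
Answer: 67076498/7563 ≈ 8869.0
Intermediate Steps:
h = 7814/7563 (h = -7814*(-1/7563) = 7814/7563 ≈ 1.0332)
h + 8868 = 7814/7563 + 8868 = 67076498/7563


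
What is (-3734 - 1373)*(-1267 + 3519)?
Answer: -11500964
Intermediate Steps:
(-3734 - 1373)*(-1267 + 3519) = -5107*2252 = -11500964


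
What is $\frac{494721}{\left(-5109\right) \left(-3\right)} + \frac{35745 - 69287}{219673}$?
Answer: $\frac{12018083111}{374103119} \approx 32.125$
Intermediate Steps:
$\frac{494721}{\left(-5109\right) \left(-3\right)} + \frac{35745 - 69287}{219673} = \frac{494721}{15327} + \left(35745 - 69287\right) \frac{1}{219673} = 494721 \cdot \frac{1}{15327} - \frac{33542}{219673} = \frac{54969}{1703} - \frac{33542}{219673} = \frac{12018083111}{374103119}$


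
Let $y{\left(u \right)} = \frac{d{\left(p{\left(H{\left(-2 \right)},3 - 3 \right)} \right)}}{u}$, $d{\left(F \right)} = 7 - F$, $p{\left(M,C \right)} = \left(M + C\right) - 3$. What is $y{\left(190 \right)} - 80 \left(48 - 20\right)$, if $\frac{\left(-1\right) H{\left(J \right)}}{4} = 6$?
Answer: $- \frac{212783}{95} \approx -2239.8$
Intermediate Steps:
$H{\left(J \right)} = -24$ ($H{\left(J \right)} = \left(-4\right) 6 = -24$)
$p{\left(M,C \right)} = -3 + C + M$ ($p{\left(M,C \right)} = \left(C + M\right) - 3 = -3 + C + M$)
$y{\left(u \right)} = \frac{34}{u}$ ($y{\left(u \right)} = \frac{7 - \left(-3 + \left(3 - 3\right) - 24\right)}{u} = \frac{7 - \left(-3 + 0 - 24\right)}{u} = \frac{7 - -27}{u} = \frac{7 + 27}{u} = \frac{34}{u}$)
$y{\left(190 \right)} - 80 \left(48 - 20\right) = \frac{34}{190} - 80 \left(48 - 20\right) = 34 \cdot \frac{1}{190} - 2240 = \frac{17}{95} - 2240 = - \frac{212783}{95}$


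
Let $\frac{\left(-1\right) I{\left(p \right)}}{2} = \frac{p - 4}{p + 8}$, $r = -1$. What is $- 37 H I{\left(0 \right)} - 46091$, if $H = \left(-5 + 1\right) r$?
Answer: $-46239$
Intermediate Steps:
$I{\left(p \right)} = - \frac{2 \left(-4 + p\right)}{8 + p}$ ($I{\left(p \right)} = - 2 \frac{p - 4}{p + 8} = - 2 \frac{-4 + p}{8 + p} = - \frac{2 \left(-4 + p\right)}{8 + p}$)
$H = 4$ ($H = \left(-5 + 1\right) \left(-1\right) = \left(-4\right) \left(-1\right) = 4$)
$- 37 H I{\left(0 \right)} - 46091 = \left(-37\right) 4 \frac{2 \left(4 - 0\right)}{8 + 0} - 46091 = - 148 \frac{2 \left(4 + 0\right)}{8} - 46091 = - 148 \cdot 2 \cdot \frac{1}{8} \cdot 4 - 46091 = \left(-148\right) 1 - 46091 = -148 - 46091 = -46239$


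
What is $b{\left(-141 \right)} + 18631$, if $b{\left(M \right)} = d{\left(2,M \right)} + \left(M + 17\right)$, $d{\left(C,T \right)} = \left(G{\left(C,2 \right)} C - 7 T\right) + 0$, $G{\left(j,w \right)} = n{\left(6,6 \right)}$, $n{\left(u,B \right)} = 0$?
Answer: $19494$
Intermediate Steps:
$G{\left(j,w \right)} = 0$
$d{\left(C,T \right)} = - 7 T$ ($d{\left(C,T \right)} = \left(0 C - 7 T\right) + 0 = \left(0 - 7 T\right) + 0 = - 7 T + 0 = - 7 T$)
$b{\left(M \right)} = 17 - 6 M$ ($b{\left(M \right)} = - 7 M + \left(M + 17\right) = - 7 M + \left(17 + M\right) = 17 - 6 M$)
$b{\left(-141 \right)} + 18631 = \left(17 - -846\right) + 18631 = \left(17 + 846\right) + 18631 = 863 + 18631 = 19494$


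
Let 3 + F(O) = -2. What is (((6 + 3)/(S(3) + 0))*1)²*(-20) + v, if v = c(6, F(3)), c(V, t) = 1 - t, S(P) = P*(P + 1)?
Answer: -21/4 ≈ -5.2500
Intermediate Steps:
S(P) = P*(1 + P)
F(O) = -5 (F(O) = -3 - 2 = -5)
v = 6 (v = 1 - 1*(-5) = 1 + 5 = 6)
(((6 + 3)/(S(3) + 0))*1)²*(-20) + v = (((6 + 3)/(3*(1 + 3) + 0))*1)²*(-20) + 6 = ((9/(3*4 + 0))*1)²*(-20) + 6 = ((9/(12 + 0))*1)²*(-20) + 6 = ((9/12)*1)²*(-20) + 6 = ((9*(1/12))*1)²*(-20) + 6 = ((¾)*1)²*(-20) + 6 = (¾)²*(-20) + 6 = (9/16)*(-20) + 6 = -45/4 + 6 = -21/4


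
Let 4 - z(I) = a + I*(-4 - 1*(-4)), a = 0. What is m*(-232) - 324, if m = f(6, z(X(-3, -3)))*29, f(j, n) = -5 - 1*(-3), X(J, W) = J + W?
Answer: 13132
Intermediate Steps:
z(I) = 4 (z(I) = 4 - (0 + I*(-4 - 1*(-4))) = 4 - (0 + I*(-4 + 4)) = 4 - (0 + I*0) = 4 - (0 + 0) = 4 - 1*0 = 4 + 0 = 4)
f(j, n) = -2 (f(j, n) = -5 + 3 = -2)
m = -58 (m = -2*29 = -58)
m*(-232) - 324 = -58*(-232) - 324 = 13456 - 324 = 13132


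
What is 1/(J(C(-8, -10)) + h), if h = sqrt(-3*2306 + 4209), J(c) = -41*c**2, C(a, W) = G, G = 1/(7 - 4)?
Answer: -369/221110 - 243*I*sqrt(301)/221110 ≈ -0.0016689 - 0.019067*I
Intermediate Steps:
G = 1/3 ≈ 0.33333
C(a, W) = 1/3
h = 3*I*sqrt(301) (h = sqrt(-6918 + 4209) = sqrt(-2709) = 3*I*sqrt(301) ≈ 52.048*I)
1/(J(C(-8, -10)) + h) = 1/(-41*(1/3)**2 + 3*I*sqrt(301)) = 1/(-41*1/9 + 3*I*sqrt(301)) = 1/(-41/9 + 3*I*sqrt(301))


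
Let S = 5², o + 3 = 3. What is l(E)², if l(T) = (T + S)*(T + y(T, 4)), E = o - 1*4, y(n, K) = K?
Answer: 0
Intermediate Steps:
o = 0 (o = -3 + 3 = 0)
S = 25
E = -4 (E = 0 - 1*4 = 0 - 4 = -4)
l(T) = (4 + T)*(25 + T) (l(T) = (T + 25)*(T + 4) = (25 + T)*(4 + T) = (4 + T)*(25 + T))
l(E)² = (100 + (-4)² + 29*(-4))² = (100 + 16 - 116)² = 0² = 0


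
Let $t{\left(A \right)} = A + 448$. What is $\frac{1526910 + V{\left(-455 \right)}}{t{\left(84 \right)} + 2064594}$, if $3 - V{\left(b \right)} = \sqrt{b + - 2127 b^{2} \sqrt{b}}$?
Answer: $\frac{1526913}{2065126} - \frac{\sqrt{-455 - 440342175 i \sqrt{455}}}{2065126} \approx 0.7062 + 0.033185 i$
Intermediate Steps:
$t{\left(A \right)} = 448 + A$
$V{\left(b \right)} = 3 - \sqrt{b - 2127 b^{\frac{5}{2}}}$ ($V{\left(b \right)} = 3 - \sqrt{b + - 2127 b^{2} \sqrt{b}} = 3 - \sqrt{b - 2127 b^{\frac{5}{2}}}$)
$\frac{1526910 + V{\left(-455 \right)}}{t{\left(84 \right)} + 2064594} = \frac{1526910 + \left(3 - \sqrt{-455 - 2127 \left(-455\right)^{\frac{5}{2}}}\right)}{\left(448 + 84\right) + 2064594} = \frac{1526910 + \left(3 - \sqrt{-455 - 2127 \cdot 207025 i \sqrt{455}}\right)}{532 + 2064594} = \frac{1526910 + \left(3 - \sqrt{-455 - 440342175 i \sqrt{455}}\right)}{2065126} = \left(1526913 - \sqrt{-455 - 440342175 i \sqrt{455}}\right) \frac{1}{2065126} = \frac{1526913}{2065126} - \frac{\sqrt{-455 - 440342175 i \sqrt{455}}}{2065126}$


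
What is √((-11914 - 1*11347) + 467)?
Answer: I*√22794 ≈ 150.98*I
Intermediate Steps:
√((-11914 - 1*11347) + 467) = √((-11914 - 11347) + 467) = √(-23261 + 467) = √(-22794) = I*√22794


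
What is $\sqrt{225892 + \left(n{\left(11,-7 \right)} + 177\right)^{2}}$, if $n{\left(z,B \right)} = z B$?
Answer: $2 \sqrt{58973} \approx 485.69$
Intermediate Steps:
$n{\left(z,B \right)} = B z$
$\sqrt{225892 + \left(n{\left(11,-7 \right)} + 177\right)^{2}} = \sqrt{225892 + \left(\left(-7\right) 11 + 177\right)^{2}} = \sqrt{225892 + \left(-77 + 177\right)^{2}} = \sqrt{225892 + 100^{2}} = \sqrt{225892 + 10000} = \sqrt{235892} = 2 \sqrt{58973}$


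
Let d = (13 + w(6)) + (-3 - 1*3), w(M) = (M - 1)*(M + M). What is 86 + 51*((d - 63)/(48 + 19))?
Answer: 5966/67 ≈ 89.045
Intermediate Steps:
w(M) = 2*M*(-1 + M) (w(M) = (-1 + M)*(2*M) = 2*M*(-1 + M))
d = 67 (d = (13 + 2*6*(-1 + 6)) + (-3 - 1*3) = (13 + 2*6*5) + (-3 - 3) = (13 + 60) - 6 = 73 - 6 = 67)
86 + 51*((d - 63)/(48 + 19)) = 86 + 51*((67 - 63)/(48 + 19)) = 86 + 51*(4/67) = 86 + 204/67 = 5966/67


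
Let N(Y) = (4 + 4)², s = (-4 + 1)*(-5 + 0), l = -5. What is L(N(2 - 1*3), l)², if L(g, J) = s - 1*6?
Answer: 81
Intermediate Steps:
s = 15 (s = -3*(-5) = 15)
N(Y) = 64 (N(Y) = 8² = 64)
L(g, J) = 9 (L(g, J) = 15 - 1*6 = 15 - 6 = 9)
L(N(2 - 1*3), l)² = 9² = 81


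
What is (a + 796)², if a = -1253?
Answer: 208849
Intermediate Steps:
(a + 796)² = (-1253 + 796)² = (-457)² = 208849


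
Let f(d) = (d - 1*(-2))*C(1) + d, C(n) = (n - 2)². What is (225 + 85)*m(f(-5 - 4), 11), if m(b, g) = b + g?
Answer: -1550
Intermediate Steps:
C(n) = (-2 + n)²
f(d) = 2 + 2*d (f(d) = (d - 1*(-2))*(-2 + 1)² + d = (d + 2)*(-1)² + d = (2 + d)*1 + d = (2 + d) + d = 2 + 2*d)
(225 + 85)*m(f(-5 - 4), 11) = (225 + 85)*((2 + 2*(-5 - 4)) + 11) = 310*((2 + 2*(-9)) + 11) = 310*((2 - 18) + 11) = 310*(-16 + 11) = 310*(-5) = -1550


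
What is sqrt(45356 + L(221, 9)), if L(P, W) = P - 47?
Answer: sqrt(45530) ≈ 213.38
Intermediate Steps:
L(P, W) = -47 + P
sqrt(45356 + L(221, 9)) = sqrt(45356 + (-47 + 221)) = sqrt(45356 + 174) = sqrt(45530)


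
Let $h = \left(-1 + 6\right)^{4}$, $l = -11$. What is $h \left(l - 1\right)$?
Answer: $-7500$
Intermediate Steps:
$h = 625$ ($h = 5^{4} = 625$)
$h \left(l - 1\right) = 625 \left(-11 - 1\right) = 625 \left(-12\right) = -7500$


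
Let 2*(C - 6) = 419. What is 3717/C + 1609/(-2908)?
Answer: 20924593/1253348 ≈ 16.695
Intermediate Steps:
C = 431/2 (C = 6 + (½)*419 = 6 + 419/2 = 431/2 ≈ 215.50)
3717/C + 1609/(-2908) = 3717/(431/2) + 1609/(-2908) = 3717*(2/431) + 1609*(-1/2908) = 7434/431 - 1609/2908 = 20924593/1253348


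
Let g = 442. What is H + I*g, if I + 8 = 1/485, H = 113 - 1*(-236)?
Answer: -1545253/485 ≈ -3186.1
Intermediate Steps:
H = 349 (H = 113 + 236 = 349)
I = -3879/485 (I = -8 + 1/485 = -3879/485 ≈ -7.9979)
H + I*g = 349 - 3879/485*442 = 349 - 1714518/485 = -1545253/485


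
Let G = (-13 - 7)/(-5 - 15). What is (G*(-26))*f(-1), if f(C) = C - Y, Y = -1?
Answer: 0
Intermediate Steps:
f(C) = 1 + C (f(C) = C - 1*(-1) = C + 1 = 1 + C)
G = 1 (G = -20/(-20) = -20*(-1/20) = 1)
(G*(-26))*f(-1) = (1*(-26))*(1 - 1) = -26*0 = 0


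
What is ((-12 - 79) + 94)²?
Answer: 9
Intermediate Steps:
((-12 - 79) + 94)² = (-91 + 94)² = 3² = 9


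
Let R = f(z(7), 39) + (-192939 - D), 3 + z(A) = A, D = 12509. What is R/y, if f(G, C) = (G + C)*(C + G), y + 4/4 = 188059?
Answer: -203599/188058 ≈ -1.0826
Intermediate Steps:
y = 188058 (y = -1 + 188059 = 188058)
z(A) = -3 + A
f(G, C) = (C + G)**2 (f(G, C) = (C + G)*(C + G) = (C + G)**2)
R = -203599 (R = (39 + (-3 + 7))**2 + (-192939 - 1*12509) = (39 + 4)**2 + (-192939 - 12509) = 43**2 - 205448 = 1849 - 205448 = -203599)
R/y = -203599/188058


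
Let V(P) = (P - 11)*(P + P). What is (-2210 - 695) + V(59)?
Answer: 2759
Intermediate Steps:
V(P) = 2*P*(-11 + P) (V(P) = (-11 + P)*(2*P) = 2*P*(-11 + P))
(-2210 - 695) + V(59) = (-2210 - 695) + 2*59*(-11 + 59) = -2905 + 2*59*48 = -2905 + 5664 = 2759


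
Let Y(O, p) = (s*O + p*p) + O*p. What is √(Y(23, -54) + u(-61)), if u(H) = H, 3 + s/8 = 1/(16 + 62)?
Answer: √1617369/39 ≈ 32.609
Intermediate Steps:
s = -932/39 (s = -24 + 8/(16 + 62) = -24 + 8/78 = -24 + 8*(1/78) = -24 + 4/39 = -932/39 ≈ -23.897)
Y(O, p) = p² - 932*O/39 + O*p (Y(O, p) = (-932*O/39 + p*p) + O*p = (-932*O/39 + p²) + O*p = (p² - 932*O/39) + O*p = p² - 932*O/39 + O*p)
√(Y(23, -54) + u(-61)) = √(((-54)² - 932/39*23 + 23*(-54)) - 61) = √((2916 - 21436/39 - 1242) - 61) = √(43850/39 - 61) = √(41471/39) = √1617369/39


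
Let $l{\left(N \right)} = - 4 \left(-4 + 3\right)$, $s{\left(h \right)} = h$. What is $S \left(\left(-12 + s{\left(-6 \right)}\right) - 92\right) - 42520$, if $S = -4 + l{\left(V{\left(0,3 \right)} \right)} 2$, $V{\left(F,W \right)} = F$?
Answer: $-42960$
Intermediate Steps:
$l{\left(N \right)} = 4$ ($l{\left(N \right)} = \left(-4\right) \left(-1\right) = 4$)
$S = 4$ ($S = -4 + 4 \cdot 2 = -4 + 8 = 4$)
$S \left(\left(-12 + s{\left(-6 \right)}\right) - 92\right) - 42520 = 4 \left(\left(-12 - 6\right) - 92\right) - 42520 = 4 \left(-18 - 92\right) - 42520 = 4 \left(-110\right) - 42520 = -440 - 42520 = -42960$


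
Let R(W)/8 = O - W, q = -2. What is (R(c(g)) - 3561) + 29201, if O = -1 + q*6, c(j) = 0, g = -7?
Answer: 25536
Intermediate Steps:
O = -13 (O = -1 - 2*6 = -1 - 12 = -13)
R(W) = -104 - 8*W (R(W) = 8*(-13 - W) = -104 - 8*W)
(R(c(g)) - 3561) + 29201 = ((-104 - 8*0) - 3561) + 29201 = ((-104 + 0) - 3561) + 29201 = (-104 - 3561) + 29201 = -3665 + 29201 = 25536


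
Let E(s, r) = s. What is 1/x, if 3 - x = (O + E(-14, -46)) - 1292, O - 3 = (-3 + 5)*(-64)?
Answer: 1/1434 ≈ 0.00069735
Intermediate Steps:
O = -125 (O = 3 + (-3 + 5)*(-64) = 3 + 2*(-64) = 3 - 128 = -125)
x = 1434 (x = 3 - ((-125 - 14) - 1292) = 3 - (-139 - 1292) = 3 - 1*(-1431) = 3 + 1431 = 1434)
1/x = 1/1434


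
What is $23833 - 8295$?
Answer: $15538$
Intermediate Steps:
$23833 - 8295 = 15538$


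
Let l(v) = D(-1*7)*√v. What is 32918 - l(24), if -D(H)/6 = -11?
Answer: 32918 - 132*√6 ≈ 32595.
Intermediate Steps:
D(H) = 66 (D(H) = -6*(-11) = 66)
l(v) = 66*√v
32918 - l(24) = 32918 - 66*√24 = 32918 - 66*2*√6 = 32918 - 132*√6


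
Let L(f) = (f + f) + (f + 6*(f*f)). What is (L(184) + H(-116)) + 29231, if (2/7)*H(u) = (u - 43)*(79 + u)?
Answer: 507019/2 ≈ 2.5351e+5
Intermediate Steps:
H(u) = 7*(-43 + u)*(79 + u)/2 (H(u) = 7*((u - 43)*(79 + u))/2 = 7*((-43 + u)*(79 + u))/2 = 7*(-43 + u)*(79 + u)/2)
L(f) = 3*f + 6*f**2 (L(f) = 2*f + (f + 6*f**2) = 3*f + 6*f**2)
(L(184) + H(-116)) + 29231 = (3*184*(1 + 2*184) + (-23779/2 + 126*(-116) + (7/2)*(-116)**2)) + 29231 = (3*184*(1 + 368) + (-23779/2 - 14616 + (7/2)*13456)) + 29231 = (3*184*369 + (-23779/2 - 14616 + 47096)) + 29231 = (203688 + 41181/2) + 29231 = 448557/2 + 29231 = 507019/2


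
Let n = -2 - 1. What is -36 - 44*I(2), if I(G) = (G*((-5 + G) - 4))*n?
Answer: -1884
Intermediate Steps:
n = -3
I(G) = -3*G*(-9 + G) (I(G) = (G*((-5 + G) - 4))*(-3) = (G*(-9 + G))*(-3) = -3*G*(-9 + G))
-36 - 44*I(2) = -36 - 132*2*(9 - 1*2) = -36 - 132*2*(9 - 2) = -36 - 132*2*7 = -36 - 44*42 = -36 - 1848 = -1884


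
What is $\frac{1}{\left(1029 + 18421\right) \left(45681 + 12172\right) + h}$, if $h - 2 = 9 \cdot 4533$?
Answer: $\frac{1}{1125281649} \approx 8.8867 \cdot 10^{-10}$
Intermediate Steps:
$h = 40799$ ($h = 2 + 9 \cdot 4533 = 2 + 40797 = 40799$)
$\frac{1}{\left(1029 + 18421\right) \left(45681 + 12172\right) + h} = \frac{1}{\left(1029 + 18421\right) \left(45681 + 12172\right) + 40799} = \frac{1}{19450 \cdot 57853 + 40799} = \frac{1}{1125240850 + 40799} = \frac{1}{1125281649}$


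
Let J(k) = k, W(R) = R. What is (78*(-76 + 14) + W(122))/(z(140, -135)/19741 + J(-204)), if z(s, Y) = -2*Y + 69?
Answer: 93059074/4026825 ≈ 23.110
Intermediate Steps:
z(s, Y) = 69 - 2*Y
(78*(-76 + 14) + W(122))/(z(140, -135)/19741 + J(-204)) = (78*(-76 + 14) + 122)/((69 - 2*(-135))/19741 - 204) = (78*(-62) + 122)/((69 + 270)*(1/19741) - 204) = (-4836 + 122)/(339*(1/19741) - 204) = -4714/(339/19741 - 204) = -4714/(-4026825/19741) = -4714*(-19741/4026825) = 93059074/4026825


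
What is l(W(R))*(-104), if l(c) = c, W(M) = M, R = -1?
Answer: 104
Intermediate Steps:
l(W(R))*(-104) = -1*(-104) = 104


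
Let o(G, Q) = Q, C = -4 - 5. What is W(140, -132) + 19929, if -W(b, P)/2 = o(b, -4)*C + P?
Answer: 20121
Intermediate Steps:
C = -9
W(b, P) = -72 - 2*P (W(b, P) = -2*(-4*(-9) + P) = -2*(36 + P) = -72 - 2*P)
W(140, -132) + 19929 = (-72 - 2*(-132)) + 19929 = (-72 + 264) + 19929 = 192 + 19929 = 20121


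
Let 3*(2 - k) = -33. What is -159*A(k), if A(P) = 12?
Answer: -1908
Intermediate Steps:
k = 13 (k = 2 - 1/3*(-33) = 2 + 11 = 13)
-159*A(k) = -159*12 = -1908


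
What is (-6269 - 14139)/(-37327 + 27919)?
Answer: 2551/1176 ≈ 2.1692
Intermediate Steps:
(-6269 - 14139)/(-37327 + 27919) = -20408/(-9408) = -20408*(-1/9408) = 2551/1176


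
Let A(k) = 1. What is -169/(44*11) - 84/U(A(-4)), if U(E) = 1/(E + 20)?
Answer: -853945/484 ≈ -1764.3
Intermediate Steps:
U(E) = 1/(20 + E)
-169/(44*11) - 84/U(A(-4)) = -169/(44*11) - 84/(1/(20 + 1)) = -169/484 - 84/(1/21) = -169*1/484 - 84/1/21 = -169/484 - 84*21 = -169/484 - 1764 = -853945/484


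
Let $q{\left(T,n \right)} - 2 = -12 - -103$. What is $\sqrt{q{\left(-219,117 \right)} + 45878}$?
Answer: $\sqrt{45971} \approx 214.41$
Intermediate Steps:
$q{\left(T,n \right)} = 93$ ($q{\left(T,n \right)} = 2 - -91 = 2 + \left(-12 + 103\right) = 2 + 91 = 93$)
$\sqrt{q{\left(-219,117 \right)} + 45878} = \sqrt{93 + 45878} = \sqrt{45971}$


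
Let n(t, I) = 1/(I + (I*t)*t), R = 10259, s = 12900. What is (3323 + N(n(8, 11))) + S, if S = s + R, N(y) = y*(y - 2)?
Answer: 13538259021/511225 ≈ 26482.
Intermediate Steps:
n(t, I) = 1/(I + I*t²)
N(y) = y*(-2 + y)
S = 23159 (S = 12900 + 10259 = 23159)
(3323 + N(n(8, 11))) + S = (3323 + (1/(11*(1 + 8²)))*(-2 + 1/(11*(1 + 8²)))) + 23159 = (3323 + (1/(11*(1 + 64)))*(-2 + 1/(11*(1 + 64)))) + 23159 = (3323 + ((1/11)/65)*(-2 + (1/11)/65)) + 23159 = (3323 + ((1/11)*(1/65))*(-2 + (1/11)*(1/65))) + 23159 = (3323 + (-2 + 1/715)/715) + 23159 = (3323 + (1/715)*(-1429/715)) + 23159 = (3323 - 1429/511225) + 23159 = 1698799246/511225 + 23159 = 13538259021/511225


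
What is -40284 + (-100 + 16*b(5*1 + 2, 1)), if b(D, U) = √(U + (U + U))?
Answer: -40384 + 16*√3 ≈ -40356.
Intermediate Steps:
b(D, U) = √3*√U (b(D, U) = √(U + 2*U) = √(3*U) = √3*√U)
-40284 + (-100 + 16*b(5*1 + 2, 1)) = -40284 + (-100 + 16*(√3*√1)) = -40284 + (-100 + 16*(√3*1)) = -40284 + (-100 + 16*√3) = -40384 + 16*√3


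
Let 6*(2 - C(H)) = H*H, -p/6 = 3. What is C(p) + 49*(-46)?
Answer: -2306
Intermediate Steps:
p = -18 (p = -6*3 = -18)
C(H) = 2 - H²/6 (C(H) = 2 - H*H/6 = 2 - H²/6)
C(p) + 49*(-46) = (2 - ⅙*(-18)²) + 49*(-46) = (2 - ⅙*324) - 2254 = (2 - 54) - 2254 = -52 - 2254 = -2306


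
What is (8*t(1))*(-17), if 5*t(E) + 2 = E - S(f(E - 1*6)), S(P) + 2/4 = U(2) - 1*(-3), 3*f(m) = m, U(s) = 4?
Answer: 204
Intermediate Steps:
f(m) = m/3
S(P) = 13/2 (S(P) = -½ + (4 - 1*(-3)) = -½ + (4 + 3) = -½ + 7 = 13/2)
t(E) = -17/10 + E/5 (t(E) = -⅖ + (E - 1*13/2)/5 = -⅖ + (E - 13/2)/5 = -⅖ + (-13/2 + E)/5 = -⅖ + (-13/10 + E/5) = -17/10 + E/5)
(8*t(1))*(-17) = (8*(-17/10 + (⅕)*1))*(-17) = (8*(-17/10 + ⅕))*(-17) = (8*(-3/2))*(-17) = -12*(-17) = 204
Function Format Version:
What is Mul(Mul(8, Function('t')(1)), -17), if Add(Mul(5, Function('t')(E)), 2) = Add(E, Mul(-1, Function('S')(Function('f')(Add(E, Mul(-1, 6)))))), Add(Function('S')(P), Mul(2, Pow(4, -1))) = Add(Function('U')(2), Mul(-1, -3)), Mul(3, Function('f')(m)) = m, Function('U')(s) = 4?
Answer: 204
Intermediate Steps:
Function('f')(m) = Mul(Rational(1, 3), m)
Function('S')(P) = Rational(13, 2) (Function('S')(P) = Add(Rational(-1, 2), Add(4, Mul(-1, -3))) = Add(Rational(-1, 2), Add(4, 3)) = Add(Rational(-1, 2), 7) = Rational(13, 2))
Function('t')(E) = Add(Rational(-17, 10), Mul(Rational(1, 5), E)) (Function('t')(E) = Add(Rational(-2, 5), Mul(Rational(1, 5), Add(E, Mul(-1, Rational(13, 2))))) = Add(Rational(-2, 5), Mul(Rational(1, 5), Add(E, Rational(-13, 2)))) = Add(Rational(-2, 5), Mul(Rational(1, 5), Add(Rational(-13, 2), E))) = Add(Rational(-2, 5), Add(Rational(-13, 10), Mul(Rational(1, 5), E))) = Add(Rational(-17, 10), Mul(Rational(1, 5), E)))
Mul(Mul(8, Function('t')(1)), -17) = Mul(Mul(8, Add(Rational(-17, 10), Mul(Rational(1, 5), 1))), -17) = Mul(Mul(8, Add(Rational(-17, 10), Rational(1, 5))), -17) = Mul(Mul(8, Rational(-3, 2)), -17) = Mul(-12, -17) = 204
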